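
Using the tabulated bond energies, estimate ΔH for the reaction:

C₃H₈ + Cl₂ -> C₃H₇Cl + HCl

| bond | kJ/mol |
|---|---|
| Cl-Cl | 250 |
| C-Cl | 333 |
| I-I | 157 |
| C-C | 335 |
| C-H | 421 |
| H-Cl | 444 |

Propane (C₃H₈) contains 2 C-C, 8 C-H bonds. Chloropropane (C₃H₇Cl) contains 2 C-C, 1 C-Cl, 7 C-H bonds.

ΔH ≈ −106 kJ

Bonds broken (reactants):
  C-C: 2 × 335 = 670
  C-H: 8 × 421 = 3368
  Cl-Cl: 1 × 250 = 250
  Σ(broken) = 4288 kJ
Bonds formed (products):
  C-C: 2 × 335 = 670
  C-Cl: 1 × 333 = 333
  C-H: 7 × 421 = 2947
  H-Cl: 1 × 444 = 444
  Σ(formed) = 4394 kJ
ΔH = Σ(broken) − Σ(formed) = 4288 − 4394 = −106 kJ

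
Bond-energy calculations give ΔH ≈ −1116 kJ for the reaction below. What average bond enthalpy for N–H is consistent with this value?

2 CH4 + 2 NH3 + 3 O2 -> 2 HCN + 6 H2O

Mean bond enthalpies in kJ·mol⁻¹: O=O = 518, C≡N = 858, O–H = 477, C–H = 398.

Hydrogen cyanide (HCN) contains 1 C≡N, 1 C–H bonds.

D(N–H) ≈ 397 kJ/mol

Let D be the N–H bond energy.
Σ(broken) = 8×398 + 6×D + 3×518 = 4738 + 6D
Σ(formed) = 2×858 + 2×398 + 12×477 = 8236
ΔH = Σ(broken) − Σ(formed) = (4738 + 6D) − (8236) = −3498 + 6D
Setting this equal to −1116 kJ gives 6D = 2382, so D = 397 kJ/mol.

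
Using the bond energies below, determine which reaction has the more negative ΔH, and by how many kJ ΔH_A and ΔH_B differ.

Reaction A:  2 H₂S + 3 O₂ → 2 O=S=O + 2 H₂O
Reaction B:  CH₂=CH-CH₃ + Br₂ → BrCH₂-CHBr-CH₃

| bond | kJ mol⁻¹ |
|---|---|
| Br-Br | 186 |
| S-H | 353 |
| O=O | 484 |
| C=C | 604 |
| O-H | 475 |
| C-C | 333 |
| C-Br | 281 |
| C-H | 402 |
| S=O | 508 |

Reaction A:
  Bonds broken (reactants):
    O=O: 3 × 484 = 1452
    S-H: 4 × 353 = 1412
    Σ(broken) = 2864 kJ
  Bonds formed (products):
    O-H: 4 × 475 = 1900
    S=O: 4 × 508 = 2032
    Σ(formed) = 3932 kJ
  ΔH_A = 2864 − 3932 = −1068 kJ
Reaction B:
  Bonds broken (reactants):
    Br-Br: 1 × 186 = 186
    C-C: 1 × 333 = 333
    C-H: 6 × 402 = 2412
    C=C: 1 × 604 = 604
    Σ(broken) = 3535 kJ
  Bonds formed (products):
    C-Br: 2 × 281 = 562
    C-C: 2 × 333 = 666
    C-H: 6 × 402 = 2412
    Σ(formed) = 3640 kJ
  ΔH_B = 3535 − 3640 = −105 kJ
ΔH_A − ΔH_B = −963 kJ, so reaction A has the more negative ΔH; |ΔH_A − ΔH_B| = 963 kJ.

Reaction A, by 963 kJ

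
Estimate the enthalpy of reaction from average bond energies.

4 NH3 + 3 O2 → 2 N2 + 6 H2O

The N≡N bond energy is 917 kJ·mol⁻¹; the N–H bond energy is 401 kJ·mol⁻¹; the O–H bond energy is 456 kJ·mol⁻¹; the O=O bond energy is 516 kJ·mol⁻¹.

ΔH ≈ −946 kJ

Bonds broken (reactants):
  N–H: 12 × 401 = 4812
  O=O: 3 × 516 = 1548
  Σ(broken) = 6360 kJ
Bonds formed (products):
  N≡N: 2 × 917 = 1834
  O–H: 12 × 456 = 5472
  Σ(formed) = 7306 kJ
ΔH = Σ(broken) − Σ(formed) = 6360 − 7306 = −946 kJ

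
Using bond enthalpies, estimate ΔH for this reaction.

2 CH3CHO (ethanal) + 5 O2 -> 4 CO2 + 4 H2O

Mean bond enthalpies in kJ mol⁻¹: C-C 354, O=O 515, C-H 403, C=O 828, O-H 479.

Bonds broken (reactants):
  C-C: 2 × 354 = 708
  C-H: 8 × 403 = 3224
  C=O: 2 × 828 = 1656
  O=O: 5 × 515 = 2575
  Σ(broken) = 8163 kJ
Bonds formed (products):
  C=O: 8 × 828 = 6624
  O-H: 8 × 479 = 3832
  Σ(formed) = 10456 kJ
ΔH = Σ(broken) − Σ(formed) = 8163 − 10456 = −2293 kJ

ΔH ≈ −2293 kJ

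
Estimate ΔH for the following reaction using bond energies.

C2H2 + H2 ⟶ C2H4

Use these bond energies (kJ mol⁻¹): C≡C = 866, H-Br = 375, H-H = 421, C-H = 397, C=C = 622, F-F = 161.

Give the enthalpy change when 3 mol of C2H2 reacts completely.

ΔH = −387 kJ

Bonds broken (reactants):
  C≡C: 1 × 866 = 866
  C-H: 2 × 397 = 794
  H-H: 1 × 421 = 421
  Σ(broken) = 2081 kJ
Bonds formed (products):
  C-H: 4 × 397 = 1588
  C=C: 1 × 622 = 622
  Σ(formed) = 2210 kJ
ΔH = Σ(broken) − Σ(formed) = 2081 − 2210 = −129 kJ
For 3× the reaction as written: 3 × (−129) = −387 kJ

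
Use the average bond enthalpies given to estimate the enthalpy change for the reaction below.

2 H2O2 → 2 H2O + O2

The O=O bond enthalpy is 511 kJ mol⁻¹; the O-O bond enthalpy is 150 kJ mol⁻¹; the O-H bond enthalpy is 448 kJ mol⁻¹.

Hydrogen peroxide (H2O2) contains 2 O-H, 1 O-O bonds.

ΔH ≈ −211 kJ

Bonds broken (reactants):
  O-H: 4 × 448 = 1792
  O-O: 2 × 150 = 300
  Σ(broken) = 2092 kJ
Bonds formed (products):
  O-H: 4 × 448 = 1792
  O=O: 1 × 511 = 511
  Σ(formed) = 2303 kJ
ΔH = Σ(broken) − Σ(formed) = 2092 − 2303 = −211 kJ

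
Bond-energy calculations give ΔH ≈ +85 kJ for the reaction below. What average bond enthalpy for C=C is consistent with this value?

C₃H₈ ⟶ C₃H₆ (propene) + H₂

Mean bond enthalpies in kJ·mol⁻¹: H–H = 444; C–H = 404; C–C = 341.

Let D be the C=C bond energy.
Σ(broken) = 2×341 + 8×404 = 3914
Σ(formed) = 1×341 + 6×404 + 1×D + 1×444 = 3209 + D
ΔH = Σ(broken) − Σ(formed) = (3914) − (3209 + D) = +705 − D
Setting this equal to +85 kJ gives D = 620 kJ/mol.

D(C=C) ≈ 620 kJ/mol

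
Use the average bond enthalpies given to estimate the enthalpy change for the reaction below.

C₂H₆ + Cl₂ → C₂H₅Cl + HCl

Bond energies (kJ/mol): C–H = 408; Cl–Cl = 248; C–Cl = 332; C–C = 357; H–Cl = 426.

ΔH ≈ −102 kJ

Bonds broken (reactants):
  C–C: 1 × 357 = 357
  C–H: 6 × 408 = 2448
  Cl–Cl: 1 × 248 = 248
  Σ(broken) = 3053 kJ
Bonds formed (products):
  C–C: 1 × 357 = 357
  C–Cl: 1 × 332 = 332
  C–H: 5 × 408 = 2040
  H–Cl: 1 × 426 = 426
  Σ(formed) = 3155 kJ
ΔH = Σ(broken) − Σ(formed) = 3053 − 3155 = −102 kJ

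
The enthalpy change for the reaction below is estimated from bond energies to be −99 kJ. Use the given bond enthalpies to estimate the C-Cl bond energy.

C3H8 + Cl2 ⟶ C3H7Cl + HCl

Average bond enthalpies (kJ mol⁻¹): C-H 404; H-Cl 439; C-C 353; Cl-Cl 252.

D(C-Cl) ≈ 316 kJ/mol

Let D be the C-Cl bond energy.
Σ(broken) = 2×353 + 8×404 + 1×252 = 4190
Σ(formed) = 2×353 + 1×D + 7×404 + 1×439 = 3973 + D
ΔH = Σ(broken) − Σ(formed) = (4190) − (3973 + D) = +217 − D
Setting this equal to −99 kJ gives D = 316 kJ/mol.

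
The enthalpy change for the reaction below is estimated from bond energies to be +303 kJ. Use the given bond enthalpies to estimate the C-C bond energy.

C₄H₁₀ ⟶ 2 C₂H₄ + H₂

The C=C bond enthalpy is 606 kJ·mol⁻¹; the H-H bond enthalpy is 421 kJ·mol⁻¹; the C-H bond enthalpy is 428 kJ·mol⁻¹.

Let D be the C-C bond energy.
Σ(broken) = 3×D + 10×428 = 4280 + 3D
Σ(formed) = 8×428 + 2×606 + 1×421 = 5057
ΔH = Σ(broken) − Σ(formed) = (4280 + 3D) − (5057) = −777 + 3D
Setting this equal to +303 kJ gives 3D = 1080, so D = 360 kJ/mol.

D(C-C) ≈ 360 kJ/mol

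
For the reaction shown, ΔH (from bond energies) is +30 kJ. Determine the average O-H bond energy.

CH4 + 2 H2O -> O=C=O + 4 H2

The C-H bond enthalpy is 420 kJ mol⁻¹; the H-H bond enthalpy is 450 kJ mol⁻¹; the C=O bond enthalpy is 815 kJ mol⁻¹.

D(O-H) ≈ 445 kJ/mol

Let D be the O-H bond energy.
Σ(broken) = 4×420 + 4×D = 1680 + 4D
Σ(formed) = 2×815 + 4×450 = 3430
ΔH = Σ(broken) − Σ(formed) = (1680 + 4D) − (3430) = −1750 + 4D
Setting this equal to +30 kJ gives 4D = 1780, so D = 445 kJ/mol.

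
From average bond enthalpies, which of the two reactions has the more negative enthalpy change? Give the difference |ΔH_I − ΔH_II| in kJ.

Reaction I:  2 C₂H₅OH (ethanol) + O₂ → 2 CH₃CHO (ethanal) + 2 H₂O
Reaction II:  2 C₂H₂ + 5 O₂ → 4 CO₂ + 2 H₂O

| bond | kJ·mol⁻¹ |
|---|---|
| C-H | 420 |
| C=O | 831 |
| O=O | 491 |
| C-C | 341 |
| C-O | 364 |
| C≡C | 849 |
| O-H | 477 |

Reaction II, by 2166 kJ

Reaction I:
  Bonds broken (reactants):
    C-C: 2 × 341 = 682
    C-H: 10 × 420 = 4200
    C-O: 2 × 364 = 728
    O-H: 2 × 477 = 954
    O=O: 1 × 491 = 491
    Σ(broken) = 7055 kJ
  Bonds formed (products):
    C-C: 2 × 341 = 682
    C-H: 8 × 420 = 3360
    C=O: 2 × 831 = 1662
    O-H: 4 × 477 = 1908
    Σ(formed) = 7612 kJ
  ΔH_I = 7055 − 7612 = −557 kJ
Reaction II:
  Bonds broken (reactants):
    C≡C: 2 × 849 = 1698
    C-H: 4 × 420 = 1680
    O=O: 5 × 491 = 2455
    Σ(broken) = 5833 kJ
  Bonds formed (products):
    C=O: 8 × 831 = 6648
    O-H: 4 × 477 = 1908
    Σ(formed) = 8556 kJ
  ΔH_II = 5833 − 8556 = −2723 kJ
ΔH_I − ΔH_II = +2166 kJ, so reaction II has the more negative ΔH; |ΔH_I − ΔH_II| = 2166 kJ.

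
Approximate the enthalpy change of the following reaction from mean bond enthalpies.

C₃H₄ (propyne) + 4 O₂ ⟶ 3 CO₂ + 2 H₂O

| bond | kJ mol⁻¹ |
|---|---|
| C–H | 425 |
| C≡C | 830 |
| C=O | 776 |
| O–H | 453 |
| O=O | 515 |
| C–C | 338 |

ΔH ≈ −1540 kJ

Bonds broken (reactants):
  C≡C: 1 × 830 = 830
  C–C: 1 × 338 = 338
  C–H: 4 × 425 = 1700
  O=O: 4 × 515 = 2060
  Σ(broken) = 4928 kJ
Bonds formed (products):
  C=O: 6 × 776 = 4656
  O–H: 4 × 453 = 1812
  Σ(formed) = 6468 kJ
ΔH = Σ(broken) − Σ(formed) = 4928 − 6468 = −1540 kJ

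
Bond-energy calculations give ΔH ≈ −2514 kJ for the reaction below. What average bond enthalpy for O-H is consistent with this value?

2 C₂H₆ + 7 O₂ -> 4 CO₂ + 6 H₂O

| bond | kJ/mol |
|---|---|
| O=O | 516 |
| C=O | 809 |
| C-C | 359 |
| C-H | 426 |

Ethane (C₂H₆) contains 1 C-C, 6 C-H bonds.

D(O-H) ≈ 457 kJ/mol

Let D be the O-H bond energy.
Σ(broken) = 2×359 + 12×426 + 7×516 = 9442
Σ(formed) = 8×809 + 12×D = 6472 + 12D
ΔH = Σ(broken) − Σ(formed) = (9442) − (6472 + 12D) = +2970 − 12D
Setting this equal to −2514 kJ gives 12D = 5484, so D = 457 kJ/mol.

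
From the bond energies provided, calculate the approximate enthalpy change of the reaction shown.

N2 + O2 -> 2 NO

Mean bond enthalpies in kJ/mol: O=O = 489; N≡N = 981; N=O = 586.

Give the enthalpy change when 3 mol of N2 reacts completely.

ΔH = +894 kJ

Bonds broken (reactants):
  N≡N: 1 × 981 = 981
  O=O: 1 × 489 = 489
  Σ(broken) = 1470 kJ
Bonds formed (products):
  N=O: 2 × 586 = 1172
  Σ(formed) = 1172 kJ
ΔH = Σ(broken) − Σ(formed) = 1470 − 1172 = +298 kJ
For 3× the reaction as written: 3 × (+298) = +894 kJ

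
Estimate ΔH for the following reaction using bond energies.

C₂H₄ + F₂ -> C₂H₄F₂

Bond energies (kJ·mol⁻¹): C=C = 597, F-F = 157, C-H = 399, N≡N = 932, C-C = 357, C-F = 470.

ΔH ≈ −543 kJ

Bonds broken (reactants):
  C-H: 4 × 399 = 1596
  C=C: 1 × 597 = 597
  F-F: 1 × 157 = 157
  Σ(broken) = 2350 kJ
Bonds formed (products):
  C-C: 1 × 357 = 357
  C-F: 2 × 470 = 940
  C-H: 4 × 399 = 1596
  Σ(formed) = 2893 kJ
ΔH = Σ(broken) − Σ(formed) = 2350 − 2893 = −543 kJ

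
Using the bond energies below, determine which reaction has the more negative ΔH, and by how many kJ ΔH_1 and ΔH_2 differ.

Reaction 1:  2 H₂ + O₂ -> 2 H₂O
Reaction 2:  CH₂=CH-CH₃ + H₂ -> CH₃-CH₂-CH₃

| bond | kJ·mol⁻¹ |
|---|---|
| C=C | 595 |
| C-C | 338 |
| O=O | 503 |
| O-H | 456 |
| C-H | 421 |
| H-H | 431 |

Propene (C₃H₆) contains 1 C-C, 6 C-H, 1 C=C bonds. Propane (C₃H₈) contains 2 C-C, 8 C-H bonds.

Reaction 1:
  Bonds broken (reactants):
    H-H: 2 × 431 = 862
    O=O: 1 × 503 = 503
    Σ(broken) = 1365 kJ
  Bonds formed (products):
    O-H: 4 × 456 = 1824
    Σ(formed) = 1824 kJ
  ΔH_1 = 1365 − 1824 = −459 kJ
Reaction 2:
  Bonds broken (reactants):
    C-C: 1 × 338 = 338
    C-H: 6 × 421 = 2526
    C=C: 1 × 595 = 595
    H-H: 1 × 431 = 431
    Σ(broken) = 3890 kJ
  Bonds formed (products):
    C-C: 2 × 338 = 676
    C-H: 8 × 421 = 3368
    Σ(formed) = 4044 kJ
  ΔH_2 = 3890 − 4044 = −154 kJ
ΔH_1 − ΔH_2 = −305 kJ, so reaction 1 has the more negative ΔH; |ΔH_1 − ΔH_2| = 305 kJ.

Reaction 1, by 305 kJ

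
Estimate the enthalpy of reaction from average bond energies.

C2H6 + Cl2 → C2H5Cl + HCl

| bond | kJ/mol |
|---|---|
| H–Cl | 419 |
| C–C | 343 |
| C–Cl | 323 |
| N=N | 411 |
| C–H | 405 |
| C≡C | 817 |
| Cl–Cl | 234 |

Bonds broken (reactants):
  C–C: 1 × 343 = 343
  C–H: 6 × 405 = 2430
  Cl–Cl: 1 × 234 = 234
  Σ(broken) = 3007 kJ
Bonds formed (products):
  C–C: 1 × 343 = 343
  C–Cl: 1 × 323 = 323
  C–H: 5 × 405 = 2025
  H–Cl: 1 × 419 = 419
  Σ(formed) = 3110 kJ
ΔH = Σ(broken) − Σ(formed) = 3007 − 3110 = −103 kJ

ΔH ≈ −103 kJ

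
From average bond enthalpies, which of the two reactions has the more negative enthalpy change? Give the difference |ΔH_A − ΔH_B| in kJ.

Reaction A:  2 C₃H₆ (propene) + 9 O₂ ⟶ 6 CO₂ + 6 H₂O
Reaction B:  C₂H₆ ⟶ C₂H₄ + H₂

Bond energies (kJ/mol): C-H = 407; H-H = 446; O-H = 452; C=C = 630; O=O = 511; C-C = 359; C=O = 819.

Reaction A, by 3888 kJ

Reaction A:
  Bonds broken (reactants):
    C-C: 2 × 359 = 718
    C-H: 12 × 407 = 4884
    C=C: 2 × 630 = 1260
    O=O: 9 × 511 = 4599
    Σ(broken) = 11461 kJ
  Bonds formed (products):
    C=O: 12 × 819 = 9828
    O-H: 12 × 452 = 5424
    Σ(formed) = 15252 kJ
  ΔH_A = 11461 − 15252 = −3791 kJ
Reaction B:
  Bonds broken (reactants):
    C-C: 1 × 359 = 359
    C-H: 6 × 407 = 2442
    Σ(broken) = 2801 kJ
  Bonds formed (products):
    C-H: 4 × 407 = 1628
    C=C: 1 × 630 = 630
    H-H: 1 × 446 = 446
    Σ(formed) = 2704 kJ
  ΔH_B = 2801 − 2704 = +97 kJ
ΔH_A − ΔH_B = −3888 kJ, so reaction A has the more negative ΔH; |ΔH_A − ΔH_B| = 3888 kJ.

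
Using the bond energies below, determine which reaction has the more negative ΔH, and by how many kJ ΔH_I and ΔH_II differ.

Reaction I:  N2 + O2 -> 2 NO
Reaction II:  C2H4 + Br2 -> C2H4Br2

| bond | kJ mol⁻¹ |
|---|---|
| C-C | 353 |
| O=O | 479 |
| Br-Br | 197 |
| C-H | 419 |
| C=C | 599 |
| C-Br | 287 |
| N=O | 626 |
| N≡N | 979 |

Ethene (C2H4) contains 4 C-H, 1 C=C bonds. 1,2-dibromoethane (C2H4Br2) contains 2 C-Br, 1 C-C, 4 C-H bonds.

Reaction II, by 337 kJ

Reaction I:
  Bonds broken (reactants):
    N≡N: 1 × 979 = 979
    O=O: 1 × 479 = 479
    Σ(broken) = 1458 kJ
  Bonds formed (products):
    N=O: 2 × 626 = 1252
    Σ(formed) = 1252 kJ
  ΔH_I = 1458 − 1252 = +206 kJ
Reaction II:
  Bonds broken (reactants):
    Br-Br: 1 × 197 = 197
    C-H: 4 × 419 = 1676
    C=C: 1 × 599 = 599
    Σ(broken) = 2472 kJ
  Bonds formed (products):
    C-Br: 2 × 287 = 574
    C-C: 1 × 353 = 353
    C-H: 4 × 419 = 1676
    Σ(formed) = 2603 kJ
  ΔH_II = 2472 − 2603 = −131 kJ
ΔH_I − ΔH_II = +337 kJ, so reaction II has the more negative ΔH; |ΔH_I − ΔH_II| = 337 kJ.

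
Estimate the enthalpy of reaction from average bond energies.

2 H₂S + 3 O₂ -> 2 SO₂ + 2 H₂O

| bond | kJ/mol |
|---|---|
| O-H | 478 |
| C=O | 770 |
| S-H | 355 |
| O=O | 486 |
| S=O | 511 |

ΔH ≈ −1078 kJ

Bonds broken (reactants):
  O=O: 3 × 486 = 1458
  S-H: 4 × 355 = 1420
  Σ(broken) = 2878 kJ
Bonds formed (products):
  O-H: 4 × 478 = 1912
  S=O: 4 × 511 = 2044
  Σ(formed) = 3956 kJ
ΔH = Σ(broken) − Σ(formed) = 2878 − 3956 = −1078 kJ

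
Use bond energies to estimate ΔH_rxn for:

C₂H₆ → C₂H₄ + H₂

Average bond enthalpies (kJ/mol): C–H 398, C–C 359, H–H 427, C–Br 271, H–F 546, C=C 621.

ΔH ≈ +107 kJ

Bonds broken (reactants):
  C–C: 1 × 359 = 359
  C–H: 6 × 398 = 2388
  Σ(broken) = 2747 kJ
Bonds formed (products):
  C–H: 4 × 398 = 1592
  C=C: 1 × 621 = 621
  H–H: 1 × 427 = 427
  Σ(formed) = 2640 kJ
ΔH = Σ(broken) − Σ(formed) = 2747 − 2640 = +107 kJ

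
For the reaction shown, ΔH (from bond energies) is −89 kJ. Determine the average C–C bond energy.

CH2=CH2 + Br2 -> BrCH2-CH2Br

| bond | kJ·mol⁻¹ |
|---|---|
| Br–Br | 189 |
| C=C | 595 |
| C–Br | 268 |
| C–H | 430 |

D(C–C) ≈ 337 kJ/mol

Let D be the C–C bond energy.
Σ(broken) = 1×189 + 4×430 + 1×595 = 2504
Σ(formed) = 2×268 + 1×D + 4×430 = 2256 + D
ΔH = Σ(broken) − Σ(formed) = (2504) − (2256 + D) = +248 − D
Setting this equal to −89 kJ gives D = 337 kJ/mol.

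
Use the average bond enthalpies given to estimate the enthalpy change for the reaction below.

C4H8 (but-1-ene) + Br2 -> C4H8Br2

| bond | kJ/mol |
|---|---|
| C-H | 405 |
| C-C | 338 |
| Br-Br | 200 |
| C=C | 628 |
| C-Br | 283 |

Bonds broken (reactants):
  Br-Br: 1 × 200 = 200
  C-C: 2 × 338 = 676
  C-H: 8 × 405 = 3240
  C=C: 1 × 628 = 628
  Σ(broken) = 4744 kJ
Bonds formed (products):
  C-Br: 2 × 283 = 566
  C-C: 3 × 338 = 1014
  C-H: 8 × 405 = 3240
  Σ(formed) = 4820 kJ
ΔH = Σ(broken) − Σ(formed) = 4744 − 4820 = −76 kJ

ΔH ≈ −76 kJ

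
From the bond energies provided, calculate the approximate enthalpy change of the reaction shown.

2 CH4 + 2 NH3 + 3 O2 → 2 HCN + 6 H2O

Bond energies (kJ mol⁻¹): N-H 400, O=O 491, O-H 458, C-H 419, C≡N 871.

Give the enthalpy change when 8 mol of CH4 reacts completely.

ΔH = −3404 kJ

Bonds broken (reactants):
  C-H: 8 × 419 = 3352
  N-H: 6 × 400 = 2400
  O=O: 3 × 491 = 1473
  Σ(broken) = 7225 kJ
Bonds formed (products):
  C≡N: 2 × 871 = 1742
  C-H: 2 × 419 = 838
  O-H: 12 × 458 = 5496
  Σ(formed) = 8076 kJ
ΔH = Σ(broken) − Σ(formed) = 7225 − 8076 = −851 kJ
For 4× the reaction as written: 4 × (−851) = −3404 kJ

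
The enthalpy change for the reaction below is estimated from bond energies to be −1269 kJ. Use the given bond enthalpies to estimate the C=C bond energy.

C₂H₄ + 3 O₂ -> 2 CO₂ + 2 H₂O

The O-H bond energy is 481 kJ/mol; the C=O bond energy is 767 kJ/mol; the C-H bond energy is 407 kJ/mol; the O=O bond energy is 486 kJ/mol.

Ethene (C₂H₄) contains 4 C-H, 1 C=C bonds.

D(C=C) ≈ 637 kJ/mol

Let D be the C=C bond energy.
Σ(broken) = 4×407 + 1×D + 3×486 = 3086 + D
Σ(formed) = 4×767 + 4×481 = 4992
ΔH = Σ(broken) − Σ(formed) = (3086 + D) − (4992) = −1906 + D
Setting this equal to −1269 kJ gives D = 637 kJ/mol.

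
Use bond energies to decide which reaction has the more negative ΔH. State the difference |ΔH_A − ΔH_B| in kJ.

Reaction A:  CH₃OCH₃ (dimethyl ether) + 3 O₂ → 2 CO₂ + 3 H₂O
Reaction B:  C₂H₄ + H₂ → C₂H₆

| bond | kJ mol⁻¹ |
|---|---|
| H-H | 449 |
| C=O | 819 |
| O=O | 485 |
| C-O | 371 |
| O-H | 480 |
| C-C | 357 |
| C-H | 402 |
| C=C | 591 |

Reaction A:
  Bonds broken (reactants):
    C-H: 6 × 402 = 2412
    C-O: 2 × 371 = 742
    O=O: 3 × 485 = 1455
    Σ(broken) = 4609 kJ
  Bonds formed (products):
    C=O: 4 × 819 = 3276
    O-H: 6 × 480 = 2880
    Σ(formed) = 6156 kJ
  ΔH_A = 4609 − 6156 = −1547 kJ
Reaction B:
  Bonds broken (reactants):
    C-H: 4 × 402 = 1608
    C=C: 1 × 591 = 591
    H-H: 1 × 449 = 449
    Σ(broken) = 2648 kJ
  Bonds formed (products):
    C-C: 1 × 357 = 357
    C-H: 6 × 402 = 2412
    Σ(formed) = 2769 kJ
  ΔH_B = 2648 − 2769 = −121 kJ
ΔH_A − ΔH_B = −1426 kJ, so reaction A has the more negative ΔH; |ΔH_A − ΔH_B| = 1426 kJ.

Reaction A, by 1426 kJ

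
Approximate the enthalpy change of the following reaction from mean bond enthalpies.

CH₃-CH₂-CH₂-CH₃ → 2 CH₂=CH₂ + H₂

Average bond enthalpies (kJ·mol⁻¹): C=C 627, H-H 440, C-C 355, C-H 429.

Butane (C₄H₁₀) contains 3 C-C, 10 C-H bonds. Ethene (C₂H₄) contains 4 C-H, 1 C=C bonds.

ΔH ≈ +229 kJ

Bonds broken (reactants):
  C-C: 3 × 355 = 1065
  C-H: 10 × 429 = 4290
  Σ(broken) = 5355 kJ
Bonds formed (products):
  C-H: 8 × 429 = 3432
  C=C: 2 × 627 = 1254
  H-H: 1 × 440 = 440
  Σ(formed) = 5126 kJ
ΔH = Σ(broken) − Σ(formed) = 5355 − 5126 = +229 kJ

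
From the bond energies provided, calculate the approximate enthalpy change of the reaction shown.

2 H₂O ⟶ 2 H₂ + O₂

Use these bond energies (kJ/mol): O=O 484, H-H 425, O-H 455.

Bonds broken (reactants):
  O-H: 4 × 455 = 1820
  Σ(broken) = 1820 kJ
Bonds formed (products):
  H-H: 2 × 425 = 850
  O=O: 1 × 484 = 484
  Σ(formed) = 1334 kJ
ΔH = Σ(broken) − Σ(formed) = 1820 − 1334 = +486 kJ

ΔH ≈ +486 kJ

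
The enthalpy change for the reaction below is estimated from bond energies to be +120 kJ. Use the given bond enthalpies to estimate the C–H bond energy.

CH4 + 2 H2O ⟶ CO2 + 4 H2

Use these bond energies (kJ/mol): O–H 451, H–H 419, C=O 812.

D(C–H) ≈ 404 kJ/mol

Let D be the C–H bond energy.
Σ(broken) = 4×D + 4×451 = 1804 + 4D
Σ(formed) = 2×812 + 4×419 = 3300
ΔH = Σ(broken) − Σ(formed) = (1804 + 4D) − (3300) = −1496 + 4D
Setting this equal to +120 kJ gives 4D = 1616, so D = 404 kJ/mol.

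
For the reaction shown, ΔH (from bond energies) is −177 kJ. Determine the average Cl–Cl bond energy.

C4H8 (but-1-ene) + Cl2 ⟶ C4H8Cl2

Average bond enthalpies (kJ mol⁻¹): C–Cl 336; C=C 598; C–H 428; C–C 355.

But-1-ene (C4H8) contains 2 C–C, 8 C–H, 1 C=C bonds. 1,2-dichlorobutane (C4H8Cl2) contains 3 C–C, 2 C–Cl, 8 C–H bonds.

D(Cl–Cl) ≈ 252 kJ/mol

Let D be the Cl–Cl bond energy.
Σ(broken) = 2×355 + 8×428 + 1×598 + 1×D = 4732 + D
Σ(formed) = 3×355 + 2×336 + 8×428 = 5161
ΔH = Σ(broken) − Σ(formed) = (4732 + D) − (5161) = −429 + D
Setting this equal to −177 kJ gives D = 252 kJ/mol.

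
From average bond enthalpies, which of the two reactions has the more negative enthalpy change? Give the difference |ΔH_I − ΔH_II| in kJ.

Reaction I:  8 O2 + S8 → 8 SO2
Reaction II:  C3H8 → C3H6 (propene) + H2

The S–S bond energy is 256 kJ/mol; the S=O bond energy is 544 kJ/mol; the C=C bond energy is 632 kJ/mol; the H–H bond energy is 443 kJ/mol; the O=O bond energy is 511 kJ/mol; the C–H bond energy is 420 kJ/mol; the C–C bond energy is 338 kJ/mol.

Reaction I:
  Bonds broken (reactants):
    O=O: 8 × 511 = 4088
    S–S: 8 × 256 = 2048
    Σ(broken) = 6136 kJ
  Bonds formed (products):
    S=O: 16 × 544 = 8704
    Σ(formed) = 8704 kJ
  ΔH_I = 6136 − 8704 = −2568 kJ
Reaction II:
  Bonds broken (reactants):
    C–C: 2 × 338 = 676
    C–H: 8 × 420 = 3360
    Σ(broken) = 4036 kJ
  Bonds formed (products):
    C–C: 1 × 338 = 338
    C–H: 6 × 420 = 2520
    C=C: 1 × 632 = 632
    H–H: 1 × 443 = 443
    Σ(formed) = 3933 kJ
  ΔH_II = 4036 − 3933 = +103 kJ
ΔH_I − ΔH_II = −2671 kJ, so reaction I has the more negative ΔH; |ΔH_I − ΔH_II| = 2671 kJ.

Reaction I, by 2671 kJ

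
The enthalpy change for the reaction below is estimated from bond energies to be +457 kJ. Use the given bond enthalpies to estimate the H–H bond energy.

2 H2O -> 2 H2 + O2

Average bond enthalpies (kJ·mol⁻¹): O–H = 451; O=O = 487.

D(H–H) ≈ 430 kJ/mol

Let D be the H–H bond energy.
Σ(broken) = 4×451 = 1804
Σ(formed) = 2×D + 1×487 = 487 + 2D
ΔH = Σ(broken) − Σ(formed) = (1804) − (487 + 2D) = +1317 − 2D
Setting this equal to +457 kJ gives 2D = 860, so D = 430 kJ/mol.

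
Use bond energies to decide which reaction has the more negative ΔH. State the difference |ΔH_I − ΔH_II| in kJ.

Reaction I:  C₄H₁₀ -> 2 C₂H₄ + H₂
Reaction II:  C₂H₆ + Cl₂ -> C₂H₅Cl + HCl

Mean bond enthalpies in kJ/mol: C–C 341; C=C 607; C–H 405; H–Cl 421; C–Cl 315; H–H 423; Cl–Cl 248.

Reaction II, by 279 kJ

Reaction I:
  Bonds broken (reactants):
    C–C: 3 × 341 = 1023
    C–H: 10 × 405 = 4050
    Σ(broken) = 5073 kJ
  Bonds formed (products):
    C–H: 8 × 405 = 3240
    C=C: 2 × 607 = 1214
    H–H: 1 × 423 = 423
    Σ(formed) = 4877 kJ
  ΔH_I = 5073 − 4877 = +196 kJ
Reaction II:
  Bonds broken (reactants):
    C–C: 1 × 341 = 341
    C–H: 6 × 405 = 2430
    Cl–Cl: 1 × 248 = 248
    Σ(broken) = 3019 kJ
  Bonds formed (products):
    C–C: 1 × 341 = 341
    C–Cl: 1 × 315 = 315
    C–H: 5 × 405 = 2025
    H–Cl: 1 × 421 = 421
    Σ(formed) = 3102 kJ
  ΔH_II = 3019 − 3102 = −83 kJ
ΔH_I − ΔH_II = +279 kJ, so reaction II has the more negative ΔH; |ΔH_I − ΔH_II| = 279 kJ.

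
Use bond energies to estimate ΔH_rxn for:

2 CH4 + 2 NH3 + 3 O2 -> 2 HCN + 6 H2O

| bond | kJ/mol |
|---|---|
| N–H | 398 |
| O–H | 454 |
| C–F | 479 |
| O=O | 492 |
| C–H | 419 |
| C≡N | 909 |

ΔH ≈ −888 kJ

Bonds broken (reactants):
  C–H: 8 × 419 = 3352
  N–H: 6 × 398 = 2388
  O=O: 3 × 492 = 1476
  Σ(broken) = 7216 kJ
Bonds formed (products):
  C≡N: 2 × 909 = 1818
  C–H: 2 × 419 = 838
  O–H: 12 × 454 = 5448
  Σ(formed) = 8104 kJ
ΔH = Σ(broken) − Σ(formed) = 7216 − 8104 = −888 kJ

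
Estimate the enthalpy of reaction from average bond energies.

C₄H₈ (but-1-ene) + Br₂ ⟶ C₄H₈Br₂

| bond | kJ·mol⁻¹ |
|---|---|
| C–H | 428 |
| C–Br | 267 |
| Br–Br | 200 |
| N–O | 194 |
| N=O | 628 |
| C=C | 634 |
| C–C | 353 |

Bonds broken (reactants):
  Br–Br: 1 × 200 = 200
  C–C: 2 × 353 = 706
  C–H: 8 × 428 = 3424
  C=C: 1 × 634 = 634
  Σ(broken) = 4964 kJ
Bonds formed (products):
  C–Br: 2 × 267 = 534
  C–C: 3 × 353 = 1059
  C–H: 8 × 428 = 3424
  Σ(formed) = 5017 kJ
ΔH = Σ(broken) − Σ(formed) = 4964 − 5017 = −53 kJ

ΔH ≈ −53 kJ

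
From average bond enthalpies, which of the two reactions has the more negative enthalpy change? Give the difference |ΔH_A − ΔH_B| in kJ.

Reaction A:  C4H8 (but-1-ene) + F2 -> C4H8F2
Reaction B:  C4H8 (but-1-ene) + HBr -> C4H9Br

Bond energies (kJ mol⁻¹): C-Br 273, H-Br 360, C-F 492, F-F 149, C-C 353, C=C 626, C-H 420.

Reaction A:
  Bonds broken (reactants):
    C-C: 2 × 353 = 706
    C-H: 8 × 420 = 3360
    C=C: 1 × 626 = 626
    F-F: 1 × 149 = 149
    Σ(broken) = 4841 kJ
  Bonds formed (products):
    C-C: 3 × 353 = 1059
    C-F: 2 × 492 = 984
    C-H: 8 × 420 = 3360
    Σ(formed) = 5403 kJ
  ΔH_A = 4841 − 5403 = −562 kJ
Reaction B:
  Bonds broken (reactants):
    C-C: 2 × 353 = 706
    C-H: 8 × 420 = 3360
    C=C: 1 × 626 = 626
    H-Br: 1 × 360 = 360
    Σ(broken) = 5052 kJ
  Bonds formed (products):
    C-Br: 1 × 273 = 273
    C-C: 3 × 353 = 1059
    C-H: 9 × 420 = 3780
    Σ(formed) = 5112 kJ
  ΔH_B = 5052 − 5112 = −60 kJ
ΔH_A − ΔH_B = −502 kJ, so reaction A has the more negative ΔH; |ΔH_A − ΔH_B| = 502 kJ.

Reaction A, by 502 kJ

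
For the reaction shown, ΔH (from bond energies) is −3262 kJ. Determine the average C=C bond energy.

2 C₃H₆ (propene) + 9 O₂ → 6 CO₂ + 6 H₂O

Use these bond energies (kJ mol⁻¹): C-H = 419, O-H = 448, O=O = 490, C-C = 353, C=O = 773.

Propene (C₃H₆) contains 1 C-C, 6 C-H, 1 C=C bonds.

D(C=C) ≈ 623 kJ/mol

Let D be the C=C bond energy.
Σ(broken) = 2×353 + 12×419 + 2×D + 9×490 = 10144 + 2D
Σ(formed) = 12×773 + 12×448 = 14652
ΔH = Σ(broken) − Σ(formed) = (10144 + 2D) − (14652) = −4508 + 2D
Setting this equal to −3262 kJ gives 2D = 1246, so D = 623 kJ/mol.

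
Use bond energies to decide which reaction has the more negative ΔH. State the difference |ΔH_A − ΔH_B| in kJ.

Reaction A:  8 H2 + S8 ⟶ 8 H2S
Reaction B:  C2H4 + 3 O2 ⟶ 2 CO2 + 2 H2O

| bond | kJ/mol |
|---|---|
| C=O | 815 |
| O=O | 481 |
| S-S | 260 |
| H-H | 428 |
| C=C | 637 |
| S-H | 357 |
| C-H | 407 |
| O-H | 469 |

Reaction A:
  Bonds broken (reactants):
    H-H: 8 × 428 = 3424
    S-S: 8 × 260 = 2080
    Σ(broken) = 5504 kJ
  Bonds formed (products):
    S-H: 16 × 357 = 5712
    Σ(formed) = 5712 kJ
  ΔH_A = 5504 − 5712 = −208 kJ
Reaction B:
  Bonds broken (reactants):
    C-H: 4 × 407 = 1628
    C=C: 1 × 637 = 637
    O=O: 3 × 481 = 1443
    Σ(broken) = 3708 kJ
  Bonds formed (products):
    C=O: 4 × 815 = 3260
    O-H: 4 × 469 = 1876
    Σ(formed) = 5136 kJ
  ΔH_B = 3708 − 5136 = −1428 kJ
ΔH_A − ΔH_B = +1220 kJ, so reaction B has the more negative ΔH; |ΔH_A − ΔH_B| = 1220 kJ.

Reaction B, by 1220 kJ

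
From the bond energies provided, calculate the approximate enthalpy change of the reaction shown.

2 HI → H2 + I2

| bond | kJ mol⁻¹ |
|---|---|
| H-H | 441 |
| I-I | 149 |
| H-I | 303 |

ΔH ≈ +16 kJ

Bonds broken (reactants):
  H-I: 2 × 303 = 606
  Σ(broken) = 606 kJ
Bonds formed (products):
  H-H: 1 × 441 = 441
  I-I: 1 × 149 = 149
  Σ(formed) = 590 kJ
ΔH = Σ(broken) − Σ(formed) = 606 − 590 = +16 kJ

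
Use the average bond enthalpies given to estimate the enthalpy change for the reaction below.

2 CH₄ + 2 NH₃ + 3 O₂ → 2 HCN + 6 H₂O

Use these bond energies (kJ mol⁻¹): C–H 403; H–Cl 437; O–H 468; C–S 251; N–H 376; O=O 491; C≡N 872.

ΔH ≈ −1213 kJ

Bonds broken (reactants):
  C–H: 8 × 403 = 3224
  N–H: 6 × 376 = 2256
  O=O: 3 × 491 = 1473
  Σ(broken) = 6953 kJ
Bonds formed (products):
  C≡N: 2 × 872 = 1744
  C–H: 2 × 403 = 806
  O–H: 12 × 468 = 5616
  Σ(formed) = 8166 kJ
ΔH = Σ(broken) − Σ(formed) = 6953 − 8166 = −1213 kJ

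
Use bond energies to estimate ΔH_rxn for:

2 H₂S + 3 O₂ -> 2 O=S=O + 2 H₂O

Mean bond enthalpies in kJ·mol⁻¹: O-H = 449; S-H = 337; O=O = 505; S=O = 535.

Bonds broken (reactants):
  O=O: 3 × 505 = 1515
  S-H: 4 × 337 = 1348
  Σ(broken) = 2863 kJ
Bonds formed (products):
  O-H: 4 × 449 = 1796
  S=O: 4 × 535 = 2140
  Σ(formed) = 3936 kJ
ΔH = Σ(broken) − Σ(formed) = 2863 − 3936 = −1073 kJ

ΔH ≈ −1073 kJ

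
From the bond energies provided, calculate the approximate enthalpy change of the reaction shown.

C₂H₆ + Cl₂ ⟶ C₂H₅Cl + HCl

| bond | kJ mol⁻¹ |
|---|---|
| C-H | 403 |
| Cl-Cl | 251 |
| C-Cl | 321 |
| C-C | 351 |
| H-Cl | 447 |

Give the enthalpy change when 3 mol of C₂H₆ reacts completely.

Bonds broken (reactants):
  C-C: 1 × 351 = 351
  C-H: 6 × 403 = 2418
  Cl-Cl: 1 × 251 = 251
  Σ(broken) = 3020 kJ
Bonds formed (products):
  C-C: 1 × 351 = 351
  C-Cl: 1 × 321 = 321
  C-H: 5 × 403 = 2015
  H-Cl: 1 × 447 = 447
  Σ(formed) = 3134 kJ
ΔH = Σ(broken) − Σ(formed) = 3020 − 3134 = −114 kJ
For 3× the reaction as written: 3 × (−114) = −342 kJ

ΔH = −342 kJ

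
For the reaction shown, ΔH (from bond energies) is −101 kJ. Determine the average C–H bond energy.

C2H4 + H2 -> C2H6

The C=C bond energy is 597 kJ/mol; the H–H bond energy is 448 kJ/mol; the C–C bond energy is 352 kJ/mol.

Let D be the C–H bond energy.
Σ(broken) = 4×D + 1×597 + 1×448 = 1045 + 4D
Σ(formed) = 1×352 + 6×D = 352 + 6D
ΔH = Σ(broken) − Σ(formed) = (1045 + 4D) − (352 + 6D) = +693 − 2D
Setting this equal to −101 kJ gives 2D = 794, so D = 397 kJ/mol.

D(C–H) ≈ 397 kJ/mol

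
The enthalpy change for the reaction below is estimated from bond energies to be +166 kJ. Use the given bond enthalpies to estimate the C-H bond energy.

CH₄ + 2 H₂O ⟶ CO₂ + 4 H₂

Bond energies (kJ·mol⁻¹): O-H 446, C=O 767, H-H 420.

Let D be the C-H bond energy.
Σ(broken) = 4×D + 4×446 = 1784 + 4D
Σ(formed) = 2×767 + 4×420 = 3214
ΔH = Σ(broken) − Σ(formed) = (1784 + 4D) − (3214) = −1430 + 4D
Setting this equal to +166 kJ gives 4D = 1596, so D = 399 kJ/mol.

D(C-H) ≈ 399 kJ/mol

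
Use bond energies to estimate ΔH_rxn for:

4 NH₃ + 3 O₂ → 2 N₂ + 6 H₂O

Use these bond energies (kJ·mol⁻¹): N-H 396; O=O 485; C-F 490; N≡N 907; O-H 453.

Bonds broken (reactants):
  N-H: 12 × 396 = 4752
  O=O: 3 × 485 = 1455
  Σ(broken) = 6207 kJ
Bonds formed (products):
  N≡N: 2 × 907 = 1814
  O-H: 12 × 453 = 5436
  Σ(formed) = 7250 kJ
ΔH = Σ(broken) − Σ(formed) = 6207 − 7250 = −1043 kJ

ΔH ≈ −1043 kJ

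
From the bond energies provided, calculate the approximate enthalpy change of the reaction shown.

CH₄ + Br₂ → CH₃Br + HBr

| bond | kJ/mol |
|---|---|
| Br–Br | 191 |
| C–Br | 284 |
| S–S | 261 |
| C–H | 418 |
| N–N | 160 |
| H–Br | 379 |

ΔH ≈ −54 kJ

Bonds broken (reactants):
  Br–Br: 1 × 191 = 191
  C–H: 4 × 418 = 1672
  Σ(broken) = 1863 kJ
Bonds formed (products):
  C–Br: 1 × 284 = 284
  C–H: 3 × 418 = 1254
  H–Br: 1 × 379 = 379
  Σ(formed) = 1917 kJ
ΔH = Σ(broken) − Σ(formed) = 1863 − 1917 = −54 kJ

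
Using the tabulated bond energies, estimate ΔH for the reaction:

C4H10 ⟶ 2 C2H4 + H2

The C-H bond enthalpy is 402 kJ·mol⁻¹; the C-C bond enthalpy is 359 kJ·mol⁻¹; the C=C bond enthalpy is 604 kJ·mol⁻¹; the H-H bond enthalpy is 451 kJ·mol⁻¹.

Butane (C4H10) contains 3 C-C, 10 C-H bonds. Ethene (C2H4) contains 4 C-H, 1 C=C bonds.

Bonds broken (reactants):
  C-C: 3 × 359 = 1077
  C-H: 10 × 402 = 4020
  Σ(broken) = 5097 kJ
Bonds formed (products):
  C-H: 8 × 402 = 3216
  C=C: 2 × 604 = 1208
  H-H: 1 × 451 = 451
  Σ(formed) = 4875 kJ
ΔH = Σ(broken) − Σ(formed) = 5097 − 4875 = +222 kJ

ΔH ≈ +222 kJ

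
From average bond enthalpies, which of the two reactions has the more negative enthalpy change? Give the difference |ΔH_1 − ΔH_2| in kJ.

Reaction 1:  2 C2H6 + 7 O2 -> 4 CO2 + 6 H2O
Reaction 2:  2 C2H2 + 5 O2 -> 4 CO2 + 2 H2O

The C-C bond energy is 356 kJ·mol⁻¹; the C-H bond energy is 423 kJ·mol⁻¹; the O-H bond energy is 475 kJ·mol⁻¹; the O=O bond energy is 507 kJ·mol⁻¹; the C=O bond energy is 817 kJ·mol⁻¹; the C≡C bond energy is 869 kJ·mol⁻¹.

Reaction 1, by 428 kJ

Reaction 1:
  Bonds broken (reactants):
    C-C: 2 × 356 = 712
    C-H: 12 × 423 = 5076
    O=O: 7 × 507 = 3549
    Σ(broken) = 9337 kJ
  Bonds formed (products):
    C=O: 8 × 817 = 6536
    O-H: 12 × 475 = 5700
    Σ(formed) = 12236 kJ
  ΔH_1 = 9337 − 12236 = −2899 kJ
Reaction 2:
  Bonds broken (reactants):
    C≡C: 2 × 869 = 1738
    C-H: 4 × 423 = 1692
    O=O: 5 × 507 = 2535
    Σ(broken) = 5965 kJ
  Bonds formed (products):
    C=O: 8 × 817 = 6536
    O-H: 4 × 475 = 1900
    Σ(formed) = 8436 kJ
  ΔH_2 = 5965 − 8436 = −2471 kJ
ΔH_1 − ΔH_2 = −428 kJ, so reaction 1 has the more negative ΔH; |ΔH_1 − ΔH_2| = 428 kJ.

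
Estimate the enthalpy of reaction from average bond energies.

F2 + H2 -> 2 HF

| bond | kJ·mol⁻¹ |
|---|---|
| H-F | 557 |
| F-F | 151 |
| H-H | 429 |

Bonds broken (reactants):
  F-F: 1 × 151 = 151
  H-H: 1 × 429 = 429
  Σ(broken) = 580 kJ
Bonds formed (products):
  H-F: 2 × 557 = 1114
  Σ(formed) = 1114 kJ
ΔH = Σ(broken) − Σ(formed) = 580 − 1114 = −534 kJ

ΔH ≈ −534 kJ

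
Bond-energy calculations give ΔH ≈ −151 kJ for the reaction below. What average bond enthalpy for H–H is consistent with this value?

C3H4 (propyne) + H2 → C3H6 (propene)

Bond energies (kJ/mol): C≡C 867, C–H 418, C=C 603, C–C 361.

Let D be the H–H bond energy.
Σ(broken) = 1×867 + 1×361 + 4×418 + 1×D = 2900 + D
Σ(formed) = 1×361 + 6×418 + 1×603 = 3472
ΔH = Σ(broken) − Σ(formed) = (2900 + D) − (3472) = −572 + D
Setting this equal to −151 kJ gives D = 421 kJ/mol.

D(H–H) ≈ 421 kJ/mol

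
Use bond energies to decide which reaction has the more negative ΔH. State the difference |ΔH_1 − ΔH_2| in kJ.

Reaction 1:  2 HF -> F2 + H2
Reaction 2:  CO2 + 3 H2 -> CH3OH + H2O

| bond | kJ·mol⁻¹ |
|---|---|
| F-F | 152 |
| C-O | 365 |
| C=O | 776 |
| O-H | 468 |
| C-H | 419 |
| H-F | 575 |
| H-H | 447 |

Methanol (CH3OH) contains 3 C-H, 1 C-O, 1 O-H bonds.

Reaction 1:
  Bonds broken (reactants):
    H-F: 2 × 575 = 1150
    Σ(broken) = 1150 kJ
  Bonds formed (products):
    F-F: 1 × 152 = 152
    H-H: 1 × 447 = 447
    Σ(formed) = 599 kJ
  ΔH_1 = 1150 − 599 = +551 kJ
Reaction 2:
  Bonds broken (reactants):
    C=O: 2 × 776 = 1552
    H-H: 3 × 447 = 1341
    Σ(broken) = 2893 kJ
  Bonds formed (products):
    C-H: 3 × 419 = 1257
    C-O: 1 × 365 = 365
    O-H: 3 × 468 = 1404
    Σ(formed) = 3026 kJ
  ΔH_2 = 2893 − 3026 = −133 kJ
ΔH_1 − ΔH_2 = +684 kJ, so reaction 2 has the more negative ΔH; |ΔH_1 − ΔH_2| = 684 kJ.

Reaction 2, by 684 kJ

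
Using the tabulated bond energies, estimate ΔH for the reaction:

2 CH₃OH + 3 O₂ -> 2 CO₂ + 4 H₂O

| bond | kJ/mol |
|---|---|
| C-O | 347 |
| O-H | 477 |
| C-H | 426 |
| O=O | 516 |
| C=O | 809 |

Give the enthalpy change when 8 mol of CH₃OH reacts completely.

Bonds broken (reactants):
  C-H: 6 × 426 = 2556
  C-O: 2 × 347 = 694
  O-H: 2 × 477 = 954
  O=O: 3 × 516 = 1548
  Σ(broken) = 5752 kJ
Bonds formed (products):
  C=O: 4 × 809 = 3236
  O-H: 8 × 477 = 3816
  Σ(formed) = 7052 kJ
ΔH = Σ(broken) − Σ(formed) = 5752 − 7052 = −1300 kJ
For 4× the reaction as written: 4 × (−1300) = −5200 kJ

ΔH = −5200 kJ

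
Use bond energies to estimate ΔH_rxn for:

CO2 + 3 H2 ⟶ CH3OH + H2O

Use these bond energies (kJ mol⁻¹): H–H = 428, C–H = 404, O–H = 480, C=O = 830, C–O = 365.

ΔH ≈ −73 kJ

Bonds broken (reactants):
  C=O: 2 × 830 = 1660
  H–H: 3 × 428 = 1284
  Σ(broken) = 2944 kJ
Bonds formed (products):
  C–H: 3 × 404 = 1212
  C–O: 1 × 365 = 365
  O–H: 3 × 480 = 1440
  Σ(formed) = 3017 kJ
ΔH = Σ(broken) − Σ(formed) = 2944 − 3017 = −73 kJ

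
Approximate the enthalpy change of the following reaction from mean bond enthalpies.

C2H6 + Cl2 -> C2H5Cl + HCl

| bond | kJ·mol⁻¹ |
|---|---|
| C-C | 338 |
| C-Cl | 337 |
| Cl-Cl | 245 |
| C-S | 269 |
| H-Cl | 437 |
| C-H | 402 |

Bonds broken (reactants):
  C-C: 1 × 338 = 338
  C-H: 6 × 402 = 2412
  Cl-Cl: 1 × 245 = 245
  Σ(broken) = 2995 kJ
Bonds formed (products):
  C-C: 1 × 338 = 338
  C-Cl: 1 × 337 = 337
  C-H: 5 × 402 = 2010
  H-Cl: 1 × 437 = 437
  Σ(formed) = 3122 kJ
ΔH = Σ(broken) − Σ(formed) = 2995 − 3122 = −127 kJ

ΔH ≈ −127 kJ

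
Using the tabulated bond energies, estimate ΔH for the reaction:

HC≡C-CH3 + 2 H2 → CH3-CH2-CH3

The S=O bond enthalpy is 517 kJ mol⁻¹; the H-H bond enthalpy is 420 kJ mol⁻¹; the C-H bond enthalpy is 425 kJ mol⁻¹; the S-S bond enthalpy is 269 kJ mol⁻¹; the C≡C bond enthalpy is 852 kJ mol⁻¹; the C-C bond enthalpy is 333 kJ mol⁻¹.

Bonds broken (reactants):
  C≡C: 1 × 852 = 852
  C-C: 1 × 333 = 333
  C-H: 4 × 425 = 1700
  H-H: 2 × 420 = 840
  Σ(broken) = 3725 kJ
Bonds formed (products):
  C-C: 2 × 333 = 666
  C-H: 8 × 425 = 3400
  Σ(formed) = 4066 kJ
ΔH = Σ(broken) − Σ(formed) = 3725 − 4066 = −341 kJ

ΔH ≈ −341 kJ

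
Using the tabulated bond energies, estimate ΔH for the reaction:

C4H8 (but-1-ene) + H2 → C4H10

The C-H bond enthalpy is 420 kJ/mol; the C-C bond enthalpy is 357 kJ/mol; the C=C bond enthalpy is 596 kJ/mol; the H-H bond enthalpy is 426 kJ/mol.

Bonds broken (reactants):
  C-C: 2 × 357 = 714
  C-H: 8 × 420 = 3360
  C=C: 1 × 596 = 596
  H-H: 1 × 426 = 426
  Σ(broken) = 5096 kJ
Bonds formed (products):
  C-C: 3 × 357 = 1071
  C-H: 10 × 420 = 4200
  Σ(formed) = 5271 kJ
ΔH = Σ(broken) − Σ(formed) = 5096 − 5271 = −175 kJ

ΔH ≈ −175 kJ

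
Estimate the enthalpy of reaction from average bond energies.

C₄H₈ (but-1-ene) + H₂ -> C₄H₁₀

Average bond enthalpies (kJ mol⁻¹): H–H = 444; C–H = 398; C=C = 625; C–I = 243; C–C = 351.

ΔH ≈ −78 kJ

Bonds broken (reactants):
  C–C: 2 × 351 = 702
  C–H: 8 × 398 = 3184
  C=C: 1 × 625 = 625
  H–H: 1 × 444 = 444
  Σ(broken) = 4955 kJ
Bonds formed (products):
  C–C: 3 × 351 = 1053
  C–H: 10 × 398 = 3980
  Σ(formed) = 5033 kJ
ΔH = Σ(broken) − Σ(formed) = 4955 − 5033 = −78 kJ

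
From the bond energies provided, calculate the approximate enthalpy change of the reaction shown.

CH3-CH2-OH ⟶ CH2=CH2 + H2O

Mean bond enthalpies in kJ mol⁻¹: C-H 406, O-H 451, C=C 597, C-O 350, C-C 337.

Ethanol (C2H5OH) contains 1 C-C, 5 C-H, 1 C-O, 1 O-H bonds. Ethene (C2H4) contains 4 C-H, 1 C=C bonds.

ΔH ≈ +45 kJ

Bonds broken (reactants):
  C-C: 1 × 337 = 337
  C-H: 5 × 406 = 2030
  C-O: 1 × 350 = 350
  O-H: 1 × 451 = 451
  Σ(broken) = 3168 kJ
Bonds formed (products):
  C-H: 4 × 406 = 1624
  C=C: 1 × 597 = 597
  O-H: 2 × 451 = 902
  Σ(formed) = 3123 kJ
ΔH = Σ(broken) − Σ(formed) = 3168 − 3123 = +45 kJ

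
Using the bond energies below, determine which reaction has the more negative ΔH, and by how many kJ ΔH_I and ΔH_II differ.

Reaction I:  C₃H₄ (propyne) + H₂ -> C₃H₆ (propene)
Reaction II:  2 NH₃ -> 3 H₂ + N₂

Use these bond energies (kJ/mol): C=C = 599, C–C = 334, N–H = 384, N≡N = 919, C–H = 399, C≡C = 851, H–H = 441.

Reaction I:
  Bonds broken (reactants):
    C≡C: 1 × 851 = 851
    C–C: 1 × 334 = 334
    C–H: 4 × 399 = 1596
    H–H: 1 × 441 = 441
    Σ(broken) = 3222 kJ
  Bonds formed (products):
    C–C: 1 × 334 = 334
    C–H: 6 × 399 = 2394
    C=C: 1 × 599 = 599
    Σ(formed) = 3327 kJ
  ΔH_I = 3222 − 3327 = −105 kJ
Reaction II:
  Bonds broken (reactants):
    N–H: 6 × 384 = 2304
    Σ(broken) = 2304 kJ
  Bonds formed (products):
    H–H: 3 × 441 = 1323
    N≡N: 1 × 919 = 919
    Σ(formed) = 2242 kJ
  ΔH_II = 2304 − 2242 = +62 kJ
ΔH_I − ΔH_II = −167 kJ, so reaction I has the more negative ΔH; |ΔH_I − ΔH_II| = 167 kJ.

Reaction I, by 167 kJ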